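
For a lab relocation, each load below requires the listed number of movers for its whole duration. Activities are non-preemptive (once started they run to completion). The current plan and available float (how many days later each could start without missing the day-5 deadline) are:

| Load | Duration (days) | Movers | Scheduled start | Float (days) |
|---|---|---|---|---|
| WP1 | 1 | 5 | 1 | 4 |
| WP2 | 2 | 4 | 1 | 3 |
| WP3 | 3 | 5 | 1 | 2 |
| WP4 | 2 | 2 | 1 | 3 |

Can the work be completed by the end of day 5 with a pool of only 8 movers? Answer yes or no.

no

The minimum achievable peak is 9; 8 < 9, so no feasible schedule stays within the cap.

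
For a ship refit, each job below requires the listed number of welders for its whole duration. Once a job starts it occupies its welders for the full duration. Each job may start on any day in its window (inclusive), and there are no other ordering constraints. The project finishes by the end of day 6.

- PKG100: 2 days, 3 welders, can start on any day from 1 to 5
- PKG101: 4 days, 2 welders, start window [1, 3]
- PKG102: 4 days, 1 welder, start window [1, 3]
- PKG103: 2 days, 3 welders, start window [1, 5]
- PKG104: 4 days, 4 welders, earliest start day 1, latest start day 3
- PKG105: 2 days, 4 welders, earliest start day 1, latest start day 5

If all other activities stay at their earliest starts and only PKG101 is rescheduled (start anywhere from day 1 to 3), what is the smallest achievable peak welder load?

15

PKG101@1: d1:17  d2:17  d3:7  d4:7  d5:0  d6:0 → peak 17
PKG101@2: d1:15  d2:17  d3:7  d4:7  d5:2  d6:0 → peak 17
PKG101@3: d1:15  d2:15  d3:7  d4:7  d5:2  d6:2 → peak 15
Best is PKG101@3, peak 15.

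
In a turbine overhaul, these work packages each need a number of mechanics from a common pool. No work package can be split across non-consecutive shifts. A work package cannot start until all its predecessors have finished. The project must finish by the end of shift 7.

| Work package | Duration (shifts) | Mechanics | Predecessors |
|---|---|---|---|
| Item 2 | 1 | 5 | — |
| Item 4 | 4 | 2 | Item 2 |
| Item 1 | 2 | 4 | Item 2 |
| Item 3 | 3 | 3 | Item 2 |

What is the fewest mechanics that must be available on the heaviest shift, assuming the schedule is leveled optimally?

5

Early-start (Item 2@1, Item 4@2, Item 1@2, Item 3@2) gives peak 9: s1:5  s2:9  s3:9  s4:5  s5:2  s6:0  s7:0.
Shift Item 1→6.
Schedule Item 2@1, Item 4@2, Item 1@6, Item 3@2: s1:5  s2:5  s3:5  s4:5  s5:2  s6:4  s7:4 — peak 5.
Total mechanic-shifts = 30 over 7 shifts ⇒ peak ≥ ⌈30/7⌉ = 5, so 5 is optimal.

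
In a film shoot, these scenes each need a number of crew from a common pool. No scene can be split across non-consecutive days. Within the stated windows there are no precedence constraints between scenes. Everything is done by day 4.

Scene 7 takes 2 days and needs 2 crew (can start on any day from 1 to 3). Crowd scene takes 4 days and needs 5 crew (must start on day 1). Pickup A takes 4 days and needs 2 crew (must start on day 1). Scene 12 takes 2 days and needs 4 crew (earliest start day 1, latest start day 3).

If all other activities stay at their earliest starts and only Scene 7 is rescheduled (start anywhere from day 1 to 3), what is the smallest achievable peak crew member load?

Scene 7@1: d1:13  d2:13  d3:7  d4:7 → peak 13
Scene 7@2: d1:11  d2:13  d3:9  d4:7 → peak 13
Scene 7@3: d1:11  d2:11  d3:9  d4:9 → peak 11
Best is Scene 7@3, peak 11.

11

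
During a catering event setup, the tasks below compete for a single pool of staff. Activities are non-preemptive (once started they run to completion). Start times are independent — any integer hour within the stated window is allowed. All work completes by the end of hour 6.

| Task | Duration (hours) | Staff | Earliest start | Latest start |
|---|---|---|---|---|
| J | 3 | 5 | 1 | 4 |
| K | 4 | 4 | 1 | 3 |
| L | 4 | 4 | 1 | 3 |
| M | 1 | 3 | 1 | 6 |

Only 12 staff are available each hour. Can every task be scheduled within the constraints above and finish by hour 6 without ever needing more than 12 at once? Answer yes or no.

The minimum achievable peak is 13; 12 < 13, so no feasible schedule stays within the cap.

no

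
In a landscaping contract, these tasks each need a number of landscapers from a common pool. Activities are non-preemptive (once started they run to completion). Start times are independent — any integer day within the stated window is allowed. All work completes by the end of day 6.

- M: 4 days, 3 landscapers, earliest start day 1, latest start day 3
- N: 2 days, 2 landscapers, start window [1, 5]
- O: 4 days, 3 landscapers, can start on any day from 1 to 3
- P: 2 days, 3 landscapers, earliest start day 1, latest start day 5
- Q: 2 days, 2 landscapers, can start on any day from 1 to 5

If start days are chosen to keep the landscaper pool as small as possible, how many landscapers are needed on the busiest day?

7

Early-start (M@1, N@1, O@1, P@1, Q@1) gives peak 13: d1:13  d2:13  d3:6  d4:6  d5:0  d6:0.
Shift O→3, P→5.
Schedule M@1, N@1, O@3, P@5, Q@1: d1:7  d2:7  d3:6  d4:6  d5:6  d6:6 — peak 7.
Total landscaper-days = 38 over 6 days ⇒ peak ≥ ⌈38/6⌉ = 7, so 7 is optimal.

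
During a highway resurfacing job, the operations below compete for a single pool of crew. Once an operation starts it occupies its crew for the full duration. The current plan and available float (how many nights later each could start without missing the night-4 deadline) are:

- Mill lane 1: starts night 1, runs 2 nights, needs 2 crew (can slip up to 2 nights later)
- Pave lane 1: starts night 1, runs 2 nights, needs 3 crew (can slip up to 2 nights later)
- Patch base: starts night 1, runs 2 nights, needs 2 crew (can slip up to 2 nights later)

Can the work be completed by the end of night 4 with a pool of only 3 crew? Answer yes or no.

no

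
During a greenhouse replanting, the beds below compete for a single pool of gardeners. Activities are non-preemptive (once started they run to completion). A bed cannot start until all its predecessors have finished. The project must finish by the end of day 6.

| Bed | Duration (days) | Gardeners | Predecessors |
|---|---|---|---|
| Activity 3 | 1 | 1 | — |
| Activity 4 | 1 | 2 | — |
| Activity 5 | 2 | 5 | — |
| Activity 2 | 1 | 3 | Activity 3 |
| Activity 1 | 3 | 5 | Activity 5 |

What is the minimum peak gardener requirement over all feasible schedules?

6

Early-start (Activity 3@1, Activity 4@1, Activity 5@1, Activity 2@2, Activity 1@3) gives peak 8: d1:8  d2:8  d3:5  d4:5  d5:5  d6:0.
Shift Activity 4→3, Activity 2→3, Activity 1→4.
Schedule Activity 3@1, Activity 4@3, Activity 5@1, Activity 2@3, Activity 1@4: d1:6  d2:5  d3:5  d4:5  d5:5  d6:5 — peak 6.
Total gardener-days = 31 over 6 days ⇒ peak ≥ ⌈31/6⌉ = 6, so 6 is optimal.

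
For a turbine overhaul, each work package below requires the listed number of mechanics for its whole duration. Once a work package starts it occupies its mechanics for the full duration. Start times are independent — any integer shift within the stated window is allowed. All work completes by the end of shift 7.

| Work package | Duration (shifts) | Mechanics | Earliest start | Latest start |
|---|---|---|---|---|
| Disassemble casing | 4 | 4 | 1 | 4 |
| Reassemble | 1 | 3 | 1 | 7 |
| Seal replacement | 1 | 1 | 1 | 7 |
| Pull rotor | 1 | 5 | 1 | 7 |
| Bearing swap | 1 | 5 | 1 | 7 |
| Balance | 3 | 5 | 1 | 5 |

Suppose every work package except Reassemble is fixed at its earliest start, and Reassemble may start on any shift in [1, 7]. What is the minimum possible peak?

Reassemble@1: s1:23  s2:9  s3:9  s4:4  s5:0  s6:0  s7:0 → peak 23
Reassemble@2: s1:20  s2:12  s3:9  s4:4  s5:0  s6:0  s7:0 → peak 20
Reassemble@3: s1:20  s2:9  s3:12  s4:4  s5:0  s6:0  s7:0 → peak 20
Reassemble@4: s1:20  s2:9  s3:9  s4:7  s5:0  s6:0  s7:0 → peak 20
Reassemble@5: s1:20  s2:9  s3:9  s4:4  s5:3  s6:0  s7:0 → peak 20
Reassemble@6: s1:20  s2:9  s3:9  s4:4  s5:0  s6:3  s7:0 → peak 20
Reassemble@7: s1:20  s2:9  s3:9  s4:4  s5:0  s6:0  s7:3 → peak 20
Best is Reassemble@2, peak 20.

20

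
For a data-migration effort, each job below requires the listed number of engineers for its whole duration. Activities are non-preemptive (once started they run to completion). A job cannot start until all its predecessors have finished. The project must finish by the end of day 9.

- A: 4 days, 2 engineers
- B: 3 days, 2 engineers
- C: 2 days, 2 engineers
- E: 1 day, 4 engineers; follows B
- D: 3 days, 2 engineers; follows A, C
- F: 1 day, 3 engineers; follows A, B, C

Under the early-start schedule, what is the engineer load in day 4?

6

At early start, day 4 has: A, E.
Demand: 2 + 4 = 6.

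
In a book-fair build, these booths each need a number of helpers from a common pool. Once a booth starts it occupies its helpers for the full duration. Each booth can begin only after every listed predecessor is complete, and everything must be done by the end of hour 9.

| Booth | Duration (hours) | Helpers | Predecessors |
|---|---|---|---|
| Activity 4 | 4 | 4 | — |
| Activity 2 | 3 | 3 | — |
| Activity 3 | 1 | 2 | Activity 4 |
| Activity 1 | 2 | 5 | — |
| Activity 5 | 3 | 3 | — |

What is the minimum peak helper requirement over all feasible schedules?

7

Early-start (Activity 4@1, Activity 2@1, Activity 3@5, Activity 1@1, Activity 5@1) gives peak 15: h1:15  h2:15  h3:10  h4:4  h5:2  h6:0  h7:0  h8:0  h9:0.
Shift Activity 1→5, Activity 5→7.
Schedule Activity 4@1, Activity 2@1, Activity 3@5, Activity 1@5, Activity 5@7: h1:7  h2:7  h3:7  h4:4  h5:7  h6:5  h7:3  h8:3  h9:3 — peak 7.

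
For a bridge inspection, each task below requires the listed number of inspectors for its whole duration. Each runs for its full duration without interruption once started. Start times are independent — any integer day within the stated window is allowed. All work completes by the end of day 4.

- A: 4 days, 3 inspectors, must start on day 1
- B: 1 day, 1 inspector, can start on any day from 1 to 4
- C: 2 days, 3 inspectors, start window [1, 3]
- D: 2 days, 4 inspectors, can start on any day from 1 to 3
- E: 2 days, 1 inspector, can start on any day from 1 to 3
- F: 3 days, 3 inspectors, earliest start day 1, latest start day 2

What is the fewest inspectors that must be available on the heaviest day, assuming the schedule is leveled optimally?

Early-start (A@1, B@1, C@1, D@1, E@1, F@1) gives peak 15: d1:15  d2:14  d3:6  d4:3.
Shift D→3, F→2.
Schedule A@1, B@1, C@1, D@3, E@1, F@2: d1:8  d2:10  d3:10  d4:10 — peak 10.
Total inspector-days = 38 over 4 days ⇒ peak ≥ ⌈38/4⌉ = 10, so 10 is optimal.

10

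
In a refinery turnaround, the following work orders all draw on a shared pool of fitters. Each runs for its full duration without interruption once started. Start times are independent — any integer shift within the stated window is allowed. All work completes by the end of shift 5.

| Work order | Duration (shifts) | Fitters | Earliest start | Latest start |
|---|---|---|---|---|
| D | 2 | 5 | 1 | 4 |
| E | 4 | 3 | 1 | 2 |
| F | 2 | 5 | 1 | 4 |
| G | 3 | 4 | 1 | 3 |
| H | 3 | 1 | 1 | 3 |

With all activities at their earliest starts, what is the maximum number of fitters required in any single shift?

18

Early-start schedule: D@1, E@1, F@1, G@1, H@1.
Load per shift: shift 1: 18, shift 2: 18, shift 3: 8, shift 4: 3, shift 5: 0.
Peak is 18.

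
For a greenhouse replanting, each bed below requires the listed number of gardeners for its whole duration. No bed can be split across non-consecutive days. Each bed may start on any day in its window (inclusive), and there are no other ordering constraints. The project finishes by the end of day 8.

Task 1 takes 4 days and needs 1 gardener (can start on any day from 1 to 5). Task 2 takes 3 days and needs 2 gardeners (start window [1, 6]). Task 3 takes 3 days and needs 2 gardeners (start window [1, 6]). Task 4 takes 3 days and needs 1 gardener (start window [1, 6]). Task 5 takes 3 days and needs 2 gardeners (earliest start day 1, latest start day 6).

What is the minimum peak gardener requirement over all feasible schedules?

4

Early-start (Task 1@1, Task 2@1, Task 3@1, Task 4@1, Task 5@1) gives peak 8: d1:8  d2:8  d3:8  d4:1  d5:0  d6:0  d7:0  d8:0.
Shift Task 3→4, Task 5→5.
Schedule Task 1@1, Task 2@1, Task 3@4, Task 4@1, Task 5@5: d1:4  d2:4  d3:4  d4:3  d5:4  d6:4  d7:2  d8:0 — peak 4.
Total gardener-days = 25 over 8 days ⇒ peak ≥ ⌈25/8⌉ = 4, so 4 is optimal.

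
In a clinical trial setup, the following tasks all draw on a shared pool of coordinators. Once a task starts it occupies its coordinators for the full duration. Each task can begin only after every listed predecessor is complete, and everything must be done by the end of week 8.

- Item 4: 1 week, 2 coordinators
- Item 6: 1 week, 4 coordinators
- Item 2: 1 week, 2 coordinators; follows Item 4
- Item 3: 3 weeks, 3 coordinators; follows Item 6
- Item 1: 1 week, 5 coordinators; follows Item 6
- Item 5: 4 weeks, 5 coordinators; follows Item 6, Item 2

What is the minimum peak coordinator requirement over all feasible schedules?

Early-start (Item 4@1, Item 6@1, Item 2@2, Item 3@2, Item 1@2, Item 5@3) gives peak 10: w1:6  w2:10  w3:8  w4:8  w5:5  w6:5  w7:0  w8:0.
Shift Item 1→3, Item 5→4.
Schedule Item 4@1, Item 6@1, Item 2@2, Item 3@2, Item 1@3, Item 5@4: w1:6  w2:5  w3:8  w4:8  w5:5  w6:5  w7:5  w8:0 — peak 8.

8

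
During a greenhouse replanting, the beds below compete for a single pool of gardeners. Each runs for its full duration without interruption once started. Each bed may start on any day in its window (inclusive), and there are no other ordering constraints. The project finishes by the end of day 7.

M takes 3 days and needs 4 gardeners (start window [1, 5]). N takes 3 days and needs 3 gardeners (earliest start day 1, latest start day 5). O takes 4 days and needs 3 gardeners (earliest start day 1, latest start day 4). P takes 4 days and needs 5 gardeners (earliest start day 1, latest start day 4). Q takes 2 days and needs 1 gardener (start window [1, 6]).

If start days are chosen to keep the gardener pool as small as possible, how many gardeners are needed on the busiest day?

Early-start (M@1, N@1, O@1, P@1, Q@1) gives peak 16: d1:16  d2:16  d3:15  d4:8  d5:0  d6:0  d7:0.
Shift O→4, P→4.
Schedule M@1, N@1, O@4, P@4, Q@1: d1:8  d2:8  d3:7  d4:8  d5:8  d6:8  d7:8 — peak 8.
Total gardener-days = 55 over 7 days ⇒ peak ≥ ⌈55/7⌉ = 8, so 8 is optimal.

8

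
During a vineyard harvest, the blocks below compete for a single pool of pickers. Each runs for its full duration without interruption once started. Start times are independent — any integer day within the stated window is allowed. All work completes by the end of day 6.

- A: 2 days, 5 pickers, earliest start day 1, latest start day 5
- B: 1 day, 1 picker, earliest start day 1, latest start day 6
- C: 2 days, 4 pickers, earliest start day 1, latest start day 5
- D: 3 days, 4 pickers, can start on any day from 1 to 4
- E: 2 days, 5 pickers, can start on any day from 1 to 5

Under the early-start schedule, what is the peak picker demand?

Early-start schedule: A@1, B@1, C@1, D@1, E@1.
Load per day: day 1: 19, day 2: 18, day 3: 4, day 4: 0, day 5: 0, day 6: 0.
Peak is 19.

19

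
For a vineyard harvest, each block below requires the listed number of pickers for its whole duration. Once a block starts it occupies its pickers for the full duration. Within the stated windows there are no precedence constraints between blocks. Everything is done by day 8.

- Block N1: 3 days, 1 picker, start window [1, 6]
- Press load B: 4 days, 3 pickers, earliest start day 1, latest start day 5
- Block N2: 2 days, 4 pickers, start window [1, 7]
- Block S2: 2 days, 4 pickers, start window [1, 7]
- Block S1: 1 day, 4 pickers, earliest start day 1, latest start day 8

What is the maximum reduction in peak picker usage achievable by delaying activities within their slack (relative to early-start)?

9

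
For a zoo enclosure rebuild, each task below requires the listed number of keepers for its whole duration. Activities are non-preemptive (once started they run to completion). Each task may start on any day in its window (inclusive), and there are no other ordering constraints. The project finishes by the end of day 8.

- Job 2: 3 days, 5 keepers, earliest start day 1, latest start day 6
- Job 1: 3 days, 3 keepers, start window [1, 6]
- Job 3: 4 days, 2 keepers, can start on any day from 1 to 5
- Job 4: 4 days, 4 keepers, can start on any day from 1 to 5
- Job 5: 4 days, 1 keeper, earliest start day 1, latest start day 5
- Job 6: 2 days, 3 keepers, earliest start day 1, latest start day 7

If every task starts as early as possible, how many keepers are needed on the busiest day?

18

Early-start schedule: Job 2@1, Job 1@1, Job 3@1, Job 4@1, Job 5@1, Job 6@1.
Load per day: day 1: 18, day 2: 18, day 3: 15, day 4: 7, day 5: 0, day 6: 0, day 7: 0, day 8: 0.
Peak is 18.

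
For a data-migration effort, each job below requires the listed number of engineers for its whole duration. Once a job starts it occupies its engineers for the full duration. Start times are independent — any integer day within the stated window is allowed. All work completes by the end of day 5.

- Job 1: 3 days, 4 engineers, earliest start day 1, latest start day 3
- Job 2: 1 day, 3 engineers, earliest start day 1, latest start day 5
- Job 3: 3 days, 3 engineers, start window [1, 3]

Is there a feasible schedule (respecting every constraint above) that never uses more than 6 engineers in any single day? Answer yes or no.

no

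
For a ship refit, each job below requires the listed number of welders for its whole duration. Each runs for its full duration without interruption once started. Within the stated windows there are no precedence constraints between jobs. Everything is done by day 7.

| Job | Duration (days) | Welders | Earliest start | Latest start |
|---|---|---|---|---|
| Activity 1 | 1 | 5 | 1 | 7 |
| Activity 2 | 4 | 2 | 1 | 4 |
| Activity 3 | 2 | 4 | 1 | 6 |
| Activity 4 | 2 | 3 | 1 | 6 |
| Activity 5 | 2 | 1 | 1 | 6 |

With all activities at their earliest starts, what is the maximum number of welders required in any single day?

Early-start schedule: Activity 1@1, Activity 2@1, Activity 3@1, Activity 4@1, Activity 5@1.
Load per day: day 1: 15, day 2: 10, day 3: 2, day 4: 2, day 5: 0, day 6: 0, day 7: 0.
Peak is 15.

15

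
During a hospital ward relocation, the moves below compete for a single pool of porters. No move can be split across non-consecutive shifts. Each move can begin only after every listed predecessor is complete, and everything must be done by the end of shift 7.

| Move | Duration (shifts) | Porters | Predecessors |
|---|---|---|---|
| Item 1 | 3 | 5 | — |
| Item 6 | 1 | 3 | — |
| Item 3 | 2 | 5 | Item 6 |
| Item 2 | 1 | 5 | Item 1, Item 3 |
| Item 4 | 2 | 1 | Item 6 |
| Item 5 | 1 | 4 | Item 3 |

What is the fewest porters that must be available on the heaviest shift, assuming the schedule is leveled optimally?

8

Early-start (Item 1@1, Item 6@1, Item 3@2, Item 2@4, Item 4@2, Item 5@4) gives peak 11: s1:8  s2:11  s3:11  s4:9  s5:0  s6:0  s7:0.
Shift Item 3→4, Item 2→6, Item 5→7.
Schedule Item 1@1, Item 6@1, Item 3@4, Item 2@6, Item 4@2, Item 5@7: s1:8  s2:6  s3:6  s4:5  s5:5  s6:5  s7:4 — peak 8.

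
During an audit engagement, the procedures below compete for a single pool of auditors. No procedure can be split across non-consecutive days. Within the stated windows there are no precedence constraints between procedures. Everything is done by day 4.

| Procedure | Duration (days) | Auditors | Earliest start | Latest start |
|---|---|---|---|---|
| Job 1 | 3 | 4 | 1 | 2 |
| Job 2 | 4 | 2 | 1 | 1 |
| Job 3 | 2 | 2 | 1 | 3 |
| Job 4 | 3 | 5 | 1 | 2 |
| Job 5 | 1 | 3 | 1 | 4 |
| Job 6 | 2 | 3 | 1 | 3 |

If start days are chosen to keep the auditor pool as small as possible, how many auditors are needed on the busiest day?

14

Early-start (Job 1@1, Job 2@1, Job 3@1, Job 4@1, Job 5@1, Job 6@1) gives peak 19: d1:19  d2:16  d3:11  d4:2.
Shift Job 5→4, Job 6→3.
Schedule Job 1@1, Job 2@1, Job 3@1, Job 4@1, Job 5@4, Job 6@3: d1:13  d2:13  d3:14  d4:8 — peak 14.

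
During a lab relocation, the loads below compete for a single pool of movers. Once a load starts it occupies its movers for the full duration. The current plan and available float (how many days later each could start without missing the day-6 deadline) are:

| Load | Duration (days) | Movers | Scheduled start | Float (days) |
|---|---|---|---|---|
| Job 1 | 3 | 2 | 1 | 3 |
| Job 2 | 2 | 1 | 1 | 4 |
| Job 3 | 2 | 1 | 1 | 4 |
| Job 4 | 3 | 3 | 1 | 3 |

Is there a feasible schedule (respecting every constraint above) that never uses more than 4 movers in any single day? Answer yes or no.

yes

Schedule Job 1@1, Job 2@1, Job 3@1, Job 4@4: d1:4  d2:4  d3:2  d4:3  d5:3  d6:3 — peak 4 ≤ 4.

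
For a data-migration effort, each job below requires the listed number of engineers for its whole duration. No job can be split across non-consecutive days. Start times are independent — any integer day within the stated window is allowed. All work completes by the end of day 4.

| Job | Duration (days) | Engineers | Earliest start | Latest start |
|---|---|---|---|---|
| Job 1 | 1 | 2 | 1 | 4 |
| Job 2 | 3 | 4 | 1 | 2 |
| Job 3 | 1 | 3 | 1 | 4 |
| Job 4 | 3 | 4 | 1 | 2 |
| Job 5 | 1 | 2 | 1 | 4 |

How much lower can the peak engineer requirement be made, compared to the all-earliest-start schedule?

Early-start peak: d1:15  d2:8  d3:8  d4:0 ⇒ 15.
Leveled (Job 1@1, Job 2@1, Job 3@4, Job 4@2, Job 5@1): d1:8  d2:8  d3:8  d4:7 ⇒ 8.
Reduction 15 − 8 = 7.

7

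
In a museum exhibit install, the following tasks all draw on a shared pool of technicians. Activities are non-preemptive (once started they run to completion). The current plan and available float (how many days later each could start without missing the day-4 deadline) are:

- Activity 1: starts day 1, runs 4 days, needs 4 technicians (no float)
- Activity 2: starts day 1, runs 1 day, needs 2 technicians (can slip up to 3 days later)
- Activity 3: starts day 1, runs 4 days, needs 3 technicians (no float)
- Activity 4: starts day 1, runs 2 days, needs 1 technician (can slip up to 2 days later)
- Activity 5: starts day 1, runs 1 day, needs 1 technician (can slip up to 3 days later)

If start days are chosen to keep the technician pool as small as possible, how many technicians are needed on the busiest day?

Early-start (Activity 1@1, Activity 2@1, Activity 3@1, Activity 4@1, Activity 5@1) gives peak 11: d1:11  d2:8  d3:7  d4:7.
Shift Activity 4→2, Activity 5→2.
Schedule Activity 1@1, Activity 2@1, Activity 3@1, Activity 4@2, Activity 5@2: d1:9  d2:9  d3:8  d4:7 — peak 9.
Total technician-days = 33 over 4 days ⇒ peak ≥ ⌈33/4⌉ = 9, so 9 is optimal.

9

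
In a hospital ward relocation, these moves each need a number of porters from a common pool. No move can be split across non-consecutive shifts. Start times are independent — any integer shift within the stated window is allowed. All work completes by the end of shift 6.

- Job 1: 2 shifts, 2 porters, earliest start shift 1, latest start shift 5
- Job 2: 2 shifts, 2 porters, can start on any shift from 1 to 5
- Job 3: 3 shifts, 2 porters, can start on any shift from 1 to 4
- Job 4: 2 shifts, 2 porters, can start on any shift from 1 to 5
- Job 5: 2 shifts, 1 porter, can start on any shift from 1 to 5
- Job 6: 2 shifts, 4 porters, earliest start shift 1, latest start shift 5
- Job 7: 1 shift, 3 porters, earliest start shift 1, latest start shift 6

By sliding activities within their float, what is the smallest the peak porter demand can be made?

6

Early-start (Job 1@1, Job 2@1, Job 3@1, Job 4@1, Job 5@1, Job 6@1, Job 7@1) gives peak 16: s1:16  s2:13  s3:2  s4:0  s5:0  s6:0.
Shift Job 4→3, Job 5→3, Job 6→5, Job 7→4.
Schedule Job 1@1, Job 2@1, Job 3@1, Job 4@3, Job 5@3, Job 6@5, Job 7@4: s1:6  s2:6  s3:5  s4:6  s5:4  s6:4 — peak 6.
Total porter-shifts = 31 over 6 shifts ⇒ peak ≥ ⌈31/6⌉ = 6, so 6 is optimal.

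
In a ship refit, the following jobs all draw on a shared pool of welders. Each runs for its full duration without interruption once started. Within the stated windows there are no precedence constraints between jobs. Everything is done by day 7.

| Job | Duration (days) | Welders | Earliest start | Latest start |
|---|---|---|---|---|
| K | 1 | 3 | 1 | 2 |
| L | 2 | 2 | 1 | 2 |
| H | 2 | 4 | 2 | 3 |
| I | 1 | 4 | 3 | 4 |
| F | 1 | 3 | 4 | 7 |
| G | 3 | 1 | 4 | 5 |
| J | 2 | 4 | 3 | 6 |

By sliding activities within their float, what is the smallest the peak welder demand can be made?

Early-start (K@1, L@1, H@2, I@3, F@4, G@4, J@3) gives peak 12: d1:5  d2:6  d3:12  d4:8  d5:1  d6:1  d7:0.
Shift I→4, F→5, J→6.
Schedule K@1, L@1, H@2, I@4, F@5, G@4, J@6: d1:5  d2:6  d3:4  d4:5  d5:4  d6:5  d7:4 — peak 6.

6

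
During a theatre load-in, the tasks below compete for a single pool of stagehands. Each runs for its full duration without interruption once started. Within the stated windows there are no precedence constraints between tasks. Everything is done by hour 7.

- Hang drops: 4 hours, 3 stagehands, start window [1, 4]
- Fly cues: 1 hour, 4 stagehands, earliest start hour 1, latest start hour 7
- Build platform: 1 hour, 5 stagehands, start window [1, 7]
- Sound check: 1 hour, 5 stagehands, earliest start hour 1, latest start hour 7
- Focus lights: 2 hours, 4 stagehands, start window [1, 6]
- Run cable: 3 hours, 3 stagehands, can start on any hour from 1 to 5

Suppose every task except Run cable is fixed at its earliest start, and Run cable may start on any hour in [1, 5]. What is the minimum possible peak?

21

Run cable@1: h1:24  h2:10  h3:6  h4:3  h5:0  h6:0  h7:0 → peak 24
Run cable@2: h1:21  h2:10  h3:6  h4:6  h5:0  h6:0  h7:0 → peak 21
Run cable@3: h1:21  h2:7  h3:6  h4:6  h5:3  h6:0  h7:0 → peak 21
Run cable@4: h1:21  h2:7  h3:3  h4:6  h5:3  h6:3  h7:0 → peak 21
Run cable@5: h1:21  h2:7  h3:3  h4:3  h5:3  h6:3  h7:3 → peak 21
Best is Run cable@2, peak 21.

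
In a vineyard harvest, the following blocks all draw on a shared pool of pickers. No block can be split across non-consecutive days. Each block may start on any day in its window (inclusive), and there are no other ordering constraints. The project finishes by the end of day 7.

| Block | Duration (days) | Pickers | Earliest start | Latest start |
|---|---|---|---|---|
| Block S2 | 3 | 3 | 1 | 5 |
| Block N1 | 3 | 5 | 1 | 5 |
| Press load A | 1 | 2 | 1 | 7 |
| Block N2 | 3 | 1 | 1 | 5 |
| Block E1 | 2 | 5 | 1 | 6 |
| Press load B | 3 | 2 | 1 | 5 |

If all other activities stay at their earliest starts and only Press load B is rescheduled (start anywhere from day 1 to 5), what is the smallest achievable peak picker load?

Press load B@1: d1:18  d2:16  d3:11  d4:0  d5:0  d6:0  d7:0 → peak 18
Press load B@2: d1:16  d2:16  d3:11  d4:2  d5:0  d6:0  d7:0 → peak 16
Press load B@3: d1:16  d2:14  d3:11  d4:2  d5:2  d6:0  d7:0 → peak 16
Press load B@4: d1:16  d2:14  d3:9  d4:2  d5:2  d6:2  d7:0 → peak 16
Press load B@5: d1:16  d2:14  d3:9  d4:0  d5:2  d6:2  d7:2 → peak 16
Best is Press load B@2, peak 16.

16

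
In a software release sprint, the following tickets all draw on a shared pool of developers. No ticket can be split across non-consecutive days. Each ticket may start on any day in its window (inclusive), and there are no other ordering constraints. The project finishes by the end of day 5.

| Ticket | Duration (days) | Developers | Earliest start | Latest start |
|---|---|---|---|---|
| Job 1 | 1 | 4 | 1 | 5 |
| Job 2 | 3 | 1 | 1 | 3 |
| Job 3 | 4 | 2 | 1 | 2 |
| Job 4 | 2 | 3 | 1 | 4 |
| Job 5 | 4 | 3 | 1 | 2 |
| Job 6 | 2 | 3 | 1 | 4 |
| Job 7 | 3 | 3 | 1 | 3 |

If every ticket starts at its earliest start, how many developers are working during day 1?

At early start, day 1 has: Job 1, Job 2, Job 3, Job 4, Job 5, Job 6, Job 7.
Demand: 4 + 1 + 2 + 3 + 3 + 3 + 3 = 19.

19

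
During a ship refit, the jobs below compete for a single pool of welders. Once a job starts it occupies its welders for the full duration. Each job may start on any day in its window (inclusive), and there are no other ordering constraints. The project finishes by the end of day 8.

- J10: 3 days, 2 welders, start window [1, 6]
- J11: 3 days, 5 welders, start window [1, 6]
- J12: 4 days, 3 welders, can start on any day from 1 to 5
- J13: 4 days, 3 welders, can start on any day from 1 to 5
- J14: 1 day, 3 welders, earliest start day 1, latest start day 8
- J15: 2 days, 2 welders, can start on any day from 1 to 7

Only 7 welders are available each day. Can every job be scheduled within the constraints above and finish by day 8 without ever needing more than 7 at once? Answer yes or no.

no

The minimum achievable peak is 8; 7 < 8, so no feasible schedule stays within the cap.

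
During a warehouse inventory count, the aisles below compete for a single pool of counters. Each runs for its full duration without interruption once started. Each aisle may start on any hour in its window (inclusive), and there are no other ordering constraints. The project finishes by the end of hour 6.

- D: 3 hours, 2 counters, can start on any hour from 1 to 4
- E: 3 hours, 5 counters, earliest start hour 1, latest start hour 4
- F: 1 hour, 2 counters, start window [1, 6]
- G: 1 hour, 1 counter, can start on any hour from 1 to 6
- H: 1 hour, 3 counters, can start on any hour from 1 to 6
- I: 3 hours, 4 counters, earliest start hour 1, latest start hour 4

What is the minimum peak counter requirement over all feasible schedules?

Early-start (D@1, E@1, F@1, G@1, H@1, I@1) gives peak 17: h1:17  h2:11  h3:11  h4:0  h5:0  h6:0.
Shift F→4, G→4, H→5, I→4.
Schedule D@1, E@1, F@4, G@4, H@5, I@4: h1:7  h2:7  h3:7  h4:7  h5:7  h6:4 — peak 7.
Total counter-hours = 39 over 6 hours ⇒ peak ≥ ⌈39/6⌉ = 7, so 7 is optimal.

7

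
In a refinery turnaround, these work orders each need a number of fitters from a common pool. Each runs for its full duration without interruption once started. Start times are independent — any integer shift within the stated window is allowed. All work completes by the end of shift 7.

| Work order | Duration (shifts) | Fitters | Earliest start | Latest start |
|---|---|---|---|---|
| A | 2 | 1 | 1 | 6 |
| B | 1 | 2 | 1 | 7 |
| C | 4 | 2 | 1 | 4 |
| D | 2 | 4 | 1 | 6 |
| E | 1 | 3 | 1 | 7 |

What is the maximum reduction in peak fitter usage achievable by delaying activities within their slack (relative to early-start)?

Early-start peak: s1:12  s2:7  s3:2  s4:2  s5:0  s6:0  s7:0 ⇒ 12.
Leveled (A@1, B@3, C@1, D@5, E@7): s1:3  s2:3  s3:4  s4:2  s5:4  s6:4  s7:3 ⇒ 4.
Reduction 12 − 4 = 8.

8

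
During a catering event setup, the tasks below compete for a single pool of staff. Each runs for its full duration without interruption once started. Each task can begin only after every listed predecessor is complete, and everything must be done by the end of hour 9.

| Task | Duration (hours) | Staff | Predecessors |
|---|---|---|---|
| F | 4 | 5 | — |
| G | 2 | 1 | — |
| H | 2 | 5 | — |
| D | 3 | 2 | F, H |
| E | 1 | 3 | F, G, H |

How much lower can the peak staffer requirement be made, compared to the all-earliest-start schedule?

6

Early-start peak: h1:11  h2:11  h3:5  h4:5  h5:5  h6:2  h7:2  h8:0  h9:0 ⇒ 11.
Leveled (F@1, G@7, H@5, D@7, E@9): h1:5  h2:5  h3:5  h4:5  h5:5  h6:5  h7:3  h8:3  h9:5 ⇒ 5.
Reduction 11 − 5 = 6.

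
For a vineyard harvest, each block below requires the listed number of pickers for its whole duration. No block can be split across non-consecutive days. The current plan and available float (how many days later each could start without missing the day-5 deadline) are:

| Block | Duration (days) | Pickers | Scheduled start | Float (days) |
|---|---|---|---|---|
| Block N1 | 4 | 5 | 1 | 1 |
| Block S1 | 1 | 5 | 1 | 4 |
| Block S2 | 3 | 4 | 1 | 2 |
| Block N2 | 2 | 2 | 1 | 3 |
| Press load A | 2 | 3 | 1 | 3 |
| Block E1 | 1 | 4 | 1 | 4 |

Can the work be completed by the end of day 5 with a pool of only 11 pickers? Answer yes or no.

no

The minimum achievable peak is 12; 11 < 12, so no feasible schedule stays within the cap.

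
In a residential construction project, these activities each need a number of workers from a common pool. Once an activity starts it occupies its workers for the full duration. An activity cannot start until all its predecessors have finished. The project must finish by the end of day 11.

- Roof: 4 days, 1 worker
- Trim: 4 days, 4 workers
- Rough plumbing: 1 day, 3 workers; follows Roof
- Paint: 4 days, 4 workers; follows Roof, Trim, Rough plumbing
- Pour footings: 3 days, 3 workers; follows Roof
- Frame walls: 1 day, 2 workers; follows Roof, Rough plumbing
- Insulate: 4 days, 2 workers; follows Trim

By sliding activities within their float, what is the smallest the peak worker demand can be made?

6

Early-start (Roof@1, Trim@1, Rough plumbing@5, Paint@6, Pour footings@5, Frame walls@6, Insulate@5) gives peak 11: d1:5  d2:5  d3:5  d4:5  d5:8  d6:11  d7:9  d8:6  d9:4  d10:0  d11:0.
Shift Paint→8, Insulate→7.
Schedule Roof@1, Trim@1, Rough plumbing@5, Paint@8, Pour footings@5, Frame walls@6, Insulate@7: d1:5  d2:5  d3:5  d4:5  d5:6  d6:5  d7:5  d8:6  d9:6  d10:6  d11:4 — peak 6.
Total worker-days = 58 over 11 days ⇒ peak ≥ ⌈58/11⌉ = 6, so 6 is optimal.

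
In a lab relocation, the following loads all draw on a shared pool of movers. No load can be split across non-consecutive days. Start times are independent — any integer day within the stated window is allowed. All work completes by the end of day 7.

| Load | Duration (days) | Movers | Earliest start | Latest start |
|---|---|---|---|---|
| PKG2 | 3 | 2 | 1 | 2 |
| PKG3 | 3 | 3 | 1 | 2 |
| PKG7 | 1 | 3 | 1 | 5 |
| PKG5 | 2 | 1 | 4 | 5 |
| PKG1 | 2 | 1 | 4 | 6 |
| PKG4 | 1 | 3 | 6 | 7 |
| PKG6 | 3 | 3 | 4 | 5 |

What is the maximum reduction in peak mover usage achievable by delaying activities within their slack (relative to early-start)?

2

Early-start peak: d1:8  d2:5  d3:5  d4:5  d5:5  d6:6  d7:0 ⇒ 8.
Leveled (PKG2@1, PKG3@1, PKG7@4, PKG5@4, PKG1@4, PKG4@6, PKG6@5): d1:5  d2:5  d3:5  d4:5  d5:5  d6:6  d7:3 ⇒ 6.
Reduction 8 − 6 = 2.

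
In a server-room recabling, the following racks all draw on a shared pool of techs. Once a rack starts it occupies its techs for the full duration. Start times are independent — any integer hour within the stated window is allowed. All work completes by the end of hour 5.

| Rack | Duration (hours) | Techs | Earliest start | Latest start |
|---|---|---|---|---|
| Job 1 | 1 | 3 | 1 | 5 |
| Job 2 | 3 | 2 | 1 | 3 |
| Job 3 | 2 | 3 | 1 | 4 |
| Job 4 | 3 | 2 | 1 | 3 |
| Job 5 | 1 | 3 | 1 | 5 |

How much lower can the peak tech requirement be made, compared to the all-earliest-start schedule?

Early-start peak: h1:13  h2:7  h3:4  h4:0  h5:0 ⇒ 13.
Leveled (Job 1@1, Job 2@1, Job 3@4, Job 4@3, Job 5@2): h1:5  h2:5  h3:4  h4:5  h5:5 ⇒ 5.
Reduction 13 − 5 = 8.

8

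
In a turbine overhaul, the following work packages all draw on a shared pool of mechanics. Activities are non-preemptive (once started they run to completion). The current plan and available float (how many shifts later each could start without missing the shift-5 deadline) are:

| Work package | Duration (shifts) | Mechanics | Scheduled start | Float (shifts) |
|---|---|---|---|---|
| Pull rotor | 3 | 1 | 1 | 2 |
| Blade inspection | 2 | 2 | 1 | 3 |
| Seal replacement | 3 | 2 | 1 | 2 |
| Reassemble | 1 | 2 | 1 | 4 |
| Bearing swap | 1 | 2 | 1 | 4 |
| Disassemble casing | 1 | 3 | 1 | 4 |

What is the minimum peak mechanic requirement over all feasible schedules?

5

Early-start (Pull rotor@1, Blade inspection@1, Seal replacement@1, Reassemble@1, Bearing swap@1, Disassemble casing@1) gives peak 12: s1:12  s2:5  s3:3  s4:0  s5:0.
Shift Reassemble→3, Bearing swap→4, Disassemble casing→4.
Schedule Pull rotor@1, Blade inspection@1, Seal replacement@1, Reassemble@3, Bearing swap@4, Disassemble casing@4: s1:5  s2:5  s3:5  s4:5  s5:0 — peak 5.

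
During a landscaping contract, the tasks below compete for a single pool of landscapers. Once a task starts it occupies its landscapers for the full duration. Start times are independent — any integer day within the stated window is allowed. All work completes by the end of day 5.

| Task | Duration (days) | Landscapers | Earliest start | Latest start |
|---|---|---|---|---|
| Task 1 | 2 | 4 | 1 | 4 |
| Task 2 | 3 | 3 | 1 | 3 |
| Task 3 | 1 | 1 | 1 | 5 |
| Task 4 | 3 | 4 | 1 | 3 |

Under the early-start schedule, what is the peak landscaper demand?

12

Early-start schedule: Task 1@1, Task 2@1, Task 3@1, Task 4@1.
Load per day: day 1: 12, day 2: 11, day 3: 7, day 4: 0, day 5: 0.
Peak is 12.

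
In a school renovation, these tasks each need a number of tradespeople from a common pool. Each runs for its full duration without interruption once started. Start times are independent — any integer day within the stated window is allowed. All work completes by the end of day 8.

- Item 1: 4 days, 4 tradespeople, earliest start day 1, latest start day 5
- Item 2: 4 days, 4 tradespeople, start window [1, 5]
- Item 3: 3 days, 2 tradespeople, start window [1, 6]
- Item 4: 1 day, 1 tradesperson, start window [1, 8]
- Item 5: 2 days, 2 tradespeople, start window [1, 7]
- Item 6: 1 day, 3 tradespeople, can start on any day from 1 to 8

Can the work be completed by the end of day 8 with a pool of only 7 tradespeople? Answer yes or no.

yes

Schedule Item 1@1, Item 2@5, Item 3@1, Item 4@1, Item 5@4, Item 6@6: d1:7  d2:6  d3:6  d4:6  d5:6  d6:7  d7:4  d8:4 — peak 7 ≤ 7.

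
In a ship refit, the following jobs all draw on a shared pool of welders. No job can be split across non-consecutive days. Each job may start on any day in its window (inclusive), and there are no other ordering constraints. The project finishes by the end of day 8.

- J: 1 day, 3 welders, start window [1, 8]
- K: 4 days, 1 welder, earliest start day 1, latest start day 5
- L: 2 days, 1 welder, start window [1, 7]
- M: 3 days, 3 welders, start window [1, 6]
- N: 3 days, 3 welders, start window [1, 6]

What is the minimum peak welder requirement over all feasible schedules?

Early-start (J@1, K@1, L@1, M@1, N@1) gives peak 11: d1:11  d2:8  d3:7  d4:1  d5:0  d6:0  d7:0  d8:0.
Shift L→5, M→2, N→5.
Schedule J@1, K@1, L@5, M@2, N@5: d1:4  d2:4  d3:4  d4:4  d5:4  d6:4  d7:3  d8:0 — peak 4.
Total welder-days = 27 over 8 days ⇒ peak ≥ ⌈27/8⌉ = 4, so 4 is optimal.

4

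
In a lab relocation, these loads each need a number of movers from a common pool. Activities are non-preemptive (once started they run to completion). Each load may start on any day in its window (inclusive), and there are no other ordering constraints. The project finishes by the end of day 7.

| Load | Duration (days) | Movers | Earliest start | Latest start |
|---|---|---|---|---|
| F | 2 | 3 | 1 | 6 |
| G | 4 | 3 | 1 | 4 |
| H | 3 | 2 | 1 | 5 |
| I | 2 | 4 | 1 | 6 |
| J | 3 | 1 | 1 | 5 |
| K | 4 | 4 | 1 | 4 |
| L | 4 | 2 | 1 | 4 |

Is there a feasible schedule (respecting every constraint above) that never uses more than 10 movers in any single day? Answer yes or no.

yes

Schedule F@1, G@1, H@1, I@5, J@1, K@3, L@4: d1:9  d2:9  d3:10  d4:9  d5:10  d6:10  d7:2 — peak 10 ≤ 10.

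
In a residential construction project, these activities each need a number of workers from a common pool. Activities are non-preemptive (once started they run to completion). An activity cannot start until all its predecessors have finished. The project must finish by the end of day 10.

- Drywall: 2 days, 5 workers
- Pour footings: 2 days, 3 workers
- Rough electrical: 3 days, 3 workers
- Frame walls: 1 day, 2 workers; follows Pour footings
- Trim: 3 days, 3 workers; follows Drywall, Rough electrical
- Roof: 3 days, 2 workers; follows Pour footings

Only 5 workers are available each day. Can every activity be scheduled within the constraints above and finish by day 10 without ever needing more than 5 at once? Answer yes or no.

Schedule Drywall@1, Pour footings@3, Rough electrical@5, Frame walls@5, Trim@8, Roof@6: d1:5  d2:5  d3:3  d4:3  d5:5  d6:5  d7:5  d8:5  d9:3  d10:3 — peak 5 ≤ 5.

yes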